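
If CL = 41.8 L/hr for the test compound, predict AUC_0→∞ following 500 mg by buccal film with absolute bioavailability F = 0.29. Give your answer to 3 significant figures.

AUC = 3.47 mg/L·hr

AUC_0→∞ = F × Dose / CL
        = 0.29 × 500 / 41.8 = 3.4689 mg/L·hr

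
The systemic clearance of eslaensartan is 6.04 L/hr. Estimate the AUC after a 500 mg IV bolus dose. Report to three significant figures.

AUC_0→∞ = Dose_iv / CL
        = 500 / 6.04 = 82.7815 mg/L·hr

AUC = 82.8 mg/L·hr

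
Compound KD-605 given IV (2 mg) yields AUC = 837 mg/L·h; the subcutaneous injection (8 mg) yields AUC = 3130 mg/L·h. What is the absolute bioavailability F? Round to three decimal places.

F = (AUC_ev / D_ev) / (AUC_iv / D_iv)
  = (3130/8) / (837/2)
  = 391.25 / 418.5 = 0.9349

F = 0.935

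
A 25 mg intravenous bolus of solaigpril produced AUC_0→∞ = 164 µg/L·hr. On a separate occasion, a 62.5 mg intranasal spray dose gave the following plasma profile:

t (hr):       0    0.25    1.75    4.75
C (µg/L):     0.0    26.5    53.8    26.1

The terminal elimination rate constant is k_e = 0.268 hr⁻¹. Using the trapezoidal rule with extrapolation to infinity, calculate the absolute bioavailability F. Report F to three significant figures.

F = 0.685

Trapezoidal AUC_0→4.75 (intranasal spray):
  [0→0.25]: (0.0+26.5)/2 × 0.25 = 3.3125
  [0.25→1.75]: (26.5+53.8)/2 × 1.5 = 60.225
  [1.75→4.75]: (53.8+26.1)/2 × 3 = 119.85
  Sum = 183.3875 µg/L·hr
Tail: C_last/k_e = 26.1/0.268 = 97.388
AUC_0→∞ (intranasal spray) = 183.3875 + 97.388 = 280.7755 µg/L·hr
F = (AUC_ev/D_ev)/(AUC_iv/D_iv) = (280.7755/62.5)/(164/25) = 4.492408/6.56 = 0.6848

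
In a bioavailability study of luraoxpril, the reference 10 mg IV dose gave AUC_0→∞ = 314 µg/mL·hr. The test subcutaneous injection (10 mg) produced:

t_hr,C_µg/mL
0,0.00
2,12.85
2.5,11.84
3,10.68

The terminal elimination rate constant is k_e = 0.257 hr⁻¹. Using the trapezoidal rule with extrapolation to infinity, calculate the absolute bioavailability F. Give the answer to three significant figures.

F = 0.211

Trapezoidal AUC_0→3 (subcutaneous injection):
  [0→2]: (0.00+12.85)/2 × 2 = 12.85
  [2→2.5]: (12.85+11.84)/2 × 0.5 = 6.1725
  [2.5→3]: (11.84+10.68)/2 × 0.5 = 5.63
  Sum = 24.6525 µg/mL·hr
Tail: C_last/k_e = 10.68/0.257 = 41.556
AUC_0→∞ (subcutaneous injection) = 24.6525 + 41.556 = 66.2085 µg/mL·hr
F = (AUC_ev/D_ev)/(AUC_iv/D_iv) = (66.2085/10)/(314/10) = 6.62085/31.4 = 0.2109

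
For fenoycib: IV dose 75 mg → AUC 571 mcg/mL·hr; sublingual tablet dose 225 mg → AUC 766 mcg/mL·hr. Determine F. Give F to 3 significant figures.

F = 0.447

F = (AUC_ev / D_ev) / (AUC_iv / D_iv)
  = (766/225) / (571/75)
  = 3.40444 / 7.61333 = 0.4472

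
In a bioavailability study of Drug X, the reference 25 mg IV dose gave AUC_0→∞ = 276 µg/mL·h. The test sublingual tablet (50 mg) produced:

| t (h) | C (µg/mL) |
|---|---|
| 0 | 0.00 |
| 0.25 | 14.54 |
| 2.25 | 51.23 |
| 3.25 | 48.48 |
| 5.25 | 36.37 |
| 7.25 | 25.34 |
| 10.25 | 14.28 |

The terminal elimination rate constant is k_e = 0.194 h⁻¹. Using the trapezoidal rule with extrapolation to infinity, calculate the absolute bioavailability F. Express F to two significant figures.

Trapezoidal AUC_0→10.25 (sublingual tablet):
  [0→0.25]: (0.00+14.54)/2 × 0.25 = 1.8175
  [0.25→2.25]: (14.54+51.23)/2 × 2 = 65.77
  [2.25→3.25]: (51.23+48.48)/2 × 1 = 49.855
  [3.25→5.25]: (48.48+36.37)/2 × 2 = 84.85
  [5.25→7.25]: (36.37+25.34)/2 × 2 = 61.71
  [7.25→10.25]: (25.34+14.28)/2 × 3 = 59.43
  Sum = 323.4325 µg/mL·h
Tail: C_last/k_e = 14.28/0.194 = 73.608
AUC_0→∞ (sublingual tablet) = 323.4325 + 73.608 = 397.0405 µg/mL·h
F = (AUC_ev/D_ev)/(AUC_iv/D_iv) = (397.0405/50)/(276/25) = 7.94081/11.04 = 0.7193

F = 0.72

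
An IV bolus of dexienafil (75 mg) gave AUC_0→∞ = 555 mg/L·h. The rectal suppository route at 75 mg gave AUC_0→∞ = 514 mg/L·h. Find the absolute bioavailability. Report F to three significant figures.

F = 0.926

F = (AUC_ev / D_ev) / (AUC_iv / D_iv)
  = (514/75) / (555/75)
  = 6.85333 / 7.4 = 0.9261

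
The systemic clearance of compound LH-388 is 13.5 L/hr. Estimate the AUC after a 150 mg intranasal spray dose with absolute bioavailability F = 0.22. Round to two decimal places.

AUC_0→∞ = F × Dose / CL
        = 0.22 × 150 / 13.5 = 2.44444 mg/L·hr

AUC = 2.44 mg/L·hr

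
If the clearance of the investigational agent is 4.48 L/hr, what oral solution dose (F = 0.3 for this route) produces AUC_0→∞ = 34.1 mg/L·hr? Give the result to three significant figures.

Dose = 509 mg

Dose = CL × AUC_0→∞ / F
     = 4.48 × 34.1 / 0.3 = 509.227 mg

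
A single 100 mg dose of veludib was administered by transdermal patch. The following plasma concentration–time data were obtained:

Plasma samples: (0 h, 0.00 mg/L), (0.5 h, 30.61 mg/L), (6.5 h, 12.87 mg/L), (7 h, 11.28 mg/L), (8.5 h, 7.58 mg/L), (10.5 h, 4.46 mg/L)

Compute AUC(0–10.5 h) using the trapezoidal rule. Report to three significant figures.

AUC = 170 mg/L·h

Trapezoidal AUC_0→10.5:
  [0→0.5]: (0.00+30.61)/2 × 0.5 = 7.6525
  [0.5→6.5]: (30.61+12.87)/2 × 6 = 130.44
  [6.5→7]: (12.87+11.28)/2 × 0.5 = 6.0375
  [7→8.5]: (11.28+7.58)/2 × 1.5 = 14.145
  [8.5→10.5]: (7.58+4.46)/2 × 2 = 12.04
  Sum = 170.315 mg/L·h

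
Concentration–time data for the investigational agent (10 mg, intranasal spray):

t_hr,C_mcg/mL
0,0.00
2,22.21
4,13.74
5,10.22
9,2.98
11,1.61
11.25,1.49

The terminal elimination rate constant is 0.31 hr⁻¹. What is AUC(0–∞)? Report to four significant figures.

AUC = 106.3 mcg/mL·hr

Trapezoidal AUC_0→11.25:
  [0→2]: (0.00+22.21)/2 × 2 = 22.21
  [2→4]: (22.21+13.74)/2 × 2 = 35.95
  [4→5]: (13.74+10.22)/2 × 1 = 11.98
  [5→9]: (10.22+2.98)/2 × 4 = 26.4
  [9→11]: (2.98+1.61)/2 × 2 = 4.59
  [11→11.25]: (1.61+1.49)/2 × 0.25 = 0.3875
  Sum = 101.5175 mcg/mL·hr
Extrapolated tail: C_last / k_e = 1.49 / 0.31 = 4.806
AUC_0→∞ = 101.5175 + 4.806 = 106.3235 mcg/mL·hr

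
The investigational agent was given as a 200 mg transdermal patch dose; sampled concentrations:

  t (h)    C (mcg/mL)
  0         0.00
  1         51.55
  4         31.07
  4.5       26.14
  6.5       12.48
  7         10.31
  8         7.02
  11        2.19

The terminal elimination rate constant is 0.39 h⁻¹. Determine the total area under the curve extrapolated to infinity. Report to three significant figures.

Trapezoidal AUC_0→11:
  [0→1]: (0.00+51.55)/2 × 1 = 25.775
  [1→4]: (51.55+31.07)/2 × 3 = 123.93
  [4→4.5]: (31.07+26.14)/2 × 0.5 = 14.3025
  [4.5→6.5]: (26.14+12.48)/2 × 2 = 38.62
  [6.5→7]: (12.48+10.31)/2 × 0.5 = 5.6975
  [7→8]: (10.31+7.02)/2 × 1 = 8.665
  [8→11]: (7.02+2.19)/2 × 3 = 13.815
  Sum = 230.805 mcg/mL·h
Extrapolated tail: C_last / k_e = 2.19 / 0.39 = 5.615
AUC_0→∞ = 230.805 + 5.615 = 236.42 mcg/mL·h

AUC = 236 mcg/mL·h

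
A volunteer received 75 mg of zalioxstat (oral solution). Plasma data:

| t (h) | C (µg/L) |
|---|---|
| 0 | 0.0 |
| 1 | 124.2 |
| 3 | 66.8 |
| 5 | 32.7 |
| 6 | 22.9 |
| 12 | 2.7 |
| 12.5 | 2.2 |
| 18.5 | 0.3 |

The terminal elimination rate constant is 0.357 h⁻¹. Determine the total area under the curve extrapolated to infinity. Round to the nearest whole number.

Trapezoidal AUC_0→18.5:
  [0→1]: (0.0+124.2)/2 × 1 = 62.1
  [1→3]: (124.2+66.8)/2 × 2 = 191.0
  [3→5]: (66.8+32.7)/2 × 2 = 99.5
  [5→6]: (32.7+22.9)/2 × 1 = 27.8
  [6→12]: (22.9+2.7)/2 × 6 = 76.8
  [12→12.5]: (2.7+2.2)/2 × 0.5 = 1.225
  [12.5→18.5]: (2.2+0.3)/2 × 6 = 7.5
  Sum = 465.925 µg/L·h
Extrapolated tail: C_last / k_e = 0.3 / 0.357 = 0.840
AUC_0→∞ = 465.925 + 0.840 = 466.765 µg/L·h

AUC = 467 µg/L·h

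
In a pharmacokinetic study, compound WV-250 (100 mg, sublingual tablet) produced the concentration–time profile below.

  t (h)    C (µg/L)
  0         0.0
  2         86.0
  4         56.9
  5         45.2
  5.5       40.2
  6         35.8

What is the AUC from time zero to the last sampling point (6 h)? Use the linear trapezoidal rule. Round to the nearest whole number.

Trapezoidal AUC_0→6:
  [0→2]: (0.0+86.0)/2 × 2 = 86.0
  [2→4]: (86.0+56.9)/2 × 2 = 142.9
  [4→5]: (56.9+45.2)/2 × 1 = 51.05
  [5→5.5]: (45.2+40.2)/2 × 0.5 = 21.35
  [5.5→6]: (40.2+35.8)/2 × 0.5 = 19.0
  Sum = 320.3 µg/L·h

AUC = 320 µg/L·h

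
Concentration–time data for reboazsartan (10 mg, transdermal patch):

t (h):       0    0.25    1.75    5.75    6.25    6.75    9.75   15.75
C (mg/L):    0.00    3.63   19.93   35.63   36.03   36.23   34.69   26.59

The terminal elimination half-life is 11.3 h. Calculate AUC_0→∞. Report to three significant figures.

Trapezoidal AUC_0→15.75:
  [0→0.25]: (0.00+3.63)/2 × 0.25 = 0.45375
  [0.25→1.75]: (3.63+19.93)/2 × 1.5 = 17.67
  [1.75→5.75]: (19.93+35.63)/2 × 4 = 111.12
  [5.75→6.25]: (35.63+36.03)/2 × 0.5 = 17.915
  [6.25→6.75]: (36.03+36.23)/2 × 0.5 = 18.065
  [6.75→9.75]: (36.23+34.69)/2 × 3 = 106.38
  [9.75→15.75]: (34.69+26.59)/2 × 6 = 183.84
  Sum = 455.44375 mg/L·h
k_e = ln2 / t½ = 0.693147 / 11.3 = 0.0613 h^-1
Extrapolated tail: C_last / k_e = 26.59 / 0.0613 = 433.768
AUC_0→∞ = 455.44375 + 433.768 = 889.21175 mg/L·h

AUC = 889 mg/L·h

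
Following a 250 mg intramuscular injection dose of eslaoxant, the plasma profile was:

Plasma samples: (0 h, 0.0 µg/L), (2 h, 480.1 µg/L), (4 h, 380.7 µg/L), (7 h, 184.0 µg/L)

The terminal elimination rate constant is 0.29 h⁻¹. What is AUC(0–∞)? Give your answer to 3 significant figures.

AUC = 2820 µg/L·h

Trapezoidal AUC_0→7:
  [0→2]: (0.0+480.1)/2 × 2 = 480.1
  [2→4]: (480.1+380.7)/2 × 2 = 860.8
  [4→7]: (380.7+184.0)/2 × 3 = 847.05
  Sum = 2187.95 µg/L·h
Extrapolated tail: C_last / k_e = 184.0 / 0.29 = 634.483
AUC_0→∞ = 2187.95 + 634.483 = 2822.433 µg/L·h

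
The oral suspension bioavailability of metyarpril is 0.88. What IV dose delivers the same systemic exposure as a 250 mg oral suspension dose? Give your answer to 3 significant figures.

Systemic exposure from an extravascular dose = F × D_ev, so the equivalent IV dose is F × D_ev.
D_iv = F × D_ev = 0.88 × 250 = 220 mg

D_iv = 220 mg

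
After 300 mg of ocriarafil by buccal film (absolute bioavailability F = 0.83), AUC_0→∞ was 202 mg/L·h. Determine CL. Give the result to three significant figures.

CL = F × Dose / AUC_0→∞
   = 0.83 × 300 / 202 = 1.23267 L/h

CL = 1.23 L/h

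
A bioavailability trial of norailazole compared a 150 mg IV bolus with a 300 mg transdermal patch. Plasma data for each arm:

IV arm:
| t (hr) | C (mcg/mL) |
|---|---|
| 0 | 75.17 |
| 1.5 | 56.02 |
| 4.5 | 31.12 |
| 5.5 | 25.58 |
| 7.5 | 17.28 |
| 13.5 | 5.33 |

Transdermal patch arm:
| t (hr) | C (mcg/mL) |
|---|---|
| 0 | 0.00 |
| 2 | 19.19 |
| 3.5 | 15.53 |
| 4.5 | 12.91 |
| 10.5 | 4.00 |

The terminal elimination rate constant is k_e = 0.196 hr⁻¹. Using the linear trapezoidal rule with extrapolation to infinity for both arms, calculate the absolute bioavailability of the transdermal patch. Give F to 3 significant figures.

F = 0.165

Trapezoidal AUC_0→13.5 (IV):
  [0→1.5]: (75.17+56.02)/2 × 1.5 = 98.3925
  [1.5→4.5]: (56.02+31.12)/2 × 3 = 130.71
  [4.5→5.5]: (31.12+25.58)/2 × 1 = 28.35
  [5.5→7.5]: (25.58+17.28)/2 × 2 = 42.86
  [7.5→13.5]: (17.28+5.33)/2 × 6 = 67.83
  Sum = 368.1425 mcg/mL·hr
IV tail: 5.33/0.196 = 27.194; AUC_iv,0→∞ = 368.1425 + 27.194 = 395.3365 mcg/mL·hr
Trapezoidal AUC_0→10.5 (transdermal patch):
  [0→2]: (0.00+19.19)/2 × 2 = 19.19
  [2→3.5]: (19.19+15.53)/2 × 1.5 = 26.04
  [3.5→4.5]: (15.53+12.91)/2 × 1 = 14.22
  [4.5→10.5]: (12.91+4.00)/2 × 6 = 50.73
  Sum = 110.18 mcg/mL·hr
transdermal patch tail: 4.00/0.196 = 20.408; AUC_ev,0→∞ = 110.18 + 20.408 = 130.588 mcg/mL·hr
F = (AUC_ev/D_ev)/(AUC_iv/D_iv) = (130.588/300)/(395.3365/150) = 0.435293/2.63558 = 0.1652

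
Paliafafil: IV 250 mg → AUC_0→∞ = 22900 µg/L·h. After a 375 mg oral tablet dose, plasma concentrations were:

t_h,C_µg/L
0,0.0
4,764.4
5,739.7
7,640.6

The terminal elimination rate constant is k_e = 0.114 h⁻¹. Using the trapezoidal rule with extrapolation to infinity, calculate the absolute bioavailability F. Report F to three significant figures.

F = 0.270

Trapezoidal AUC_0→7 (oral tablet):
  [0→4]: (0.0+764.4)/2 × 4 = 1528.8
  [4→5]: (764.4+739.7)/2 × 1 = 752.05
  [5→7]: (739.7+640.6)/2 × 2 = 1380.3
  Sum = 3661.15 µg/L·h
Tail: C_last/k_e = 640.6/0.114 = 5619.298
AUC_0→∞ (oral tablet) = 3661.15 + 5619.298 = 9280.448 µg/L·h
F = (AUC_ev/D_ev)/(AUC_iv/D_iv) = (9280.448/375)/(22900/250) = 24.7479/91.6 = 0.2702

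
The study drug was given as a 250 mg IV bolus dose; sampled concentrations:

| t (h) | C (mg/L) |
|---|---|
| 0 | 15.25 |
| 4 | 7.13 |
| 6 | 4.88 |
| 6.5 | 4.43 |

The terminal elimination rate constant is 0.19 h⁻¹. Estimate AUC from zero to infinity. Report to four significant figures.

Trapezoidal AUC_0→6.5:
  [0→4]: (15.25+7.13)/2 × 4 = 44.76
  [4→6]: (7.13+4.88)/2 × 2 = 12.01
  [6→6.5]: (4.88+4.43)/2 × 0.5 = 2.3275
  Sum = 59.0975 mg/L·h
Extrapolated tail: C_last / k_e = 4.43 / 0.19 = 23.316
AUC_0→∞ = 59.0975 + 23.316 = 82.4135 mg/L·h

AUC = 82.41 mg/L·h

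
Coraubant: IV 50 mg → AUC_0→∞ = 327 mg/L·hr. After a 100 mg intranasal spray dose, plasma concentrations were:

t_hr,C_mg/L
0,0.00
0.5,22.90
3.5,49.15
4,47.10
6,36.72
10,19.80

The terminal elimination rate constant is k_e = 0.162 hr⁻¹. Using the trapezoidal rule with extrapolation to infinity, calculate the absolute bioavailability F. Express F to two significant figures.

F = 0.70

Trapezoidal AUC_0→10 (intranasal spray):
  [0→0.5]: (0.00+22.90)/2 × 0.5 = 5.725
  [0.5→3.5]: (22.90+49.15)/2 × 3 = 108.075
  [3.5→4]: (49.15+47.10)/2 × 0.5 = 24.0625
  [4→6]: (47.10+36.72)/2 × 2 = 83.82
  [6→10]: (36.72+19.80)/2 × 4 = 113.04
  Sum = 334.7225 mg/L·hr
Tail: C_last/k_e = 19.80/0.162 = 122.222
AUC_0→∞ (intranasal spray) = 334.7225 + 122.222 = 456.9445 mg/L·hr
F = (AUC_ev/D_ev)/(AUC_iv/D_iv) = (456.9445/100)/(327/50) = 4.569445/6.54 = 0.6987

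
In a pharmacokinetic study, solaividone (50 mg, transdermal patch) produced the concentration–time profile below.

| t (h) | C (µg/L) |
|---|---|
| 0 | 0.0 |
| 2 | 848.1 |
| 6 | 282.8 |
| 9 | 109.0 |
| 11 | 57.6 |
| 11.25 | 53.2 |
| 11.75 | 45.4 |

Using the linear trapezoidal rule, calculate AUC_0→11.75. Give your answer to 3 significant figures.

Trapezoidal AUC_0→11.75:
  [0→2]: (0.0+848.1)/2 × 2 = 848.1
  [2→6]: (848.1+282.8)/2 × 4 = 2261.8
  [6→9]: (282.8+109.0)/2 × 3 = 587.7
  [9→11]: (109.0+57.6)/2 × 2 = 166.6
  [11→11.25]: (57.6+53.2)/2 × 0.25 = 13.85
  [11.25→11.75]: (53.2+45.4)/2 × 0.5 = 24.65
  Sum = 3902.7 µg/L·h

AUC = 3900 µg/L·h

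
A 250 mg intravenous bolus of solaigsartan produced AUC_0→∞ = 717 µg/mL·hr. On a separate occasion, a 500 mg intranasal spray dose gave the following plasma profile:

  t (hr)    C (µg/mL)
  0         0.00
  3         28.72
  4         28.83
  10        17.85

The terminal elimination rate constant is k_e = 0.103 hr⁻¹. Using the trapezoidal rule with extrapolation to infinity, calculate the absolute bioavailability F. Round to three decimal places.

F = 0.269

Trapezoidal AUC_0→10 (intranasal spray):
  [0→3]: (0.00+28.72)/2 × 3 = 43.08
  [3→4]: (28.72+28.83)/2 × 1 = 28.775
  [4→10]: (28.83+17.85)/2 × 6 = 140.04
  Sum = 211.895 µg/mL·hr
Tail: C_last/k_e = 17.85/0.103 = 173.301
AUC_0→∞ (intranasal spray) = 211.895 + 173.301 = 385.196 µg/mL·hr
F = (AUC_ev/D_ev)/(AUC_iv/D_iv) = (385.196/500)/(717/250) = 0.770392/2.868 = 0.2686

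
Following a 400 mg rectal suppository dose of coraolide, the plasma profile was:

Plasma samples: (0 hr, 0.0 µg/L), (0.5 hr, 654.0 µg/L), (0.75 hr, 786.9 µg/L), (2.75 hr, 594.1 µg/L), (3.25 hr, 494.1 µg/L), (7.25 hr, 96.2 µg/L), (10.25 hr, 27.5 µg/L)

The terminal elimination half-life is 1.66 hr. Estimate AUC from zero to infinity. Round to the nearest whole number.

Trapezoidal AUC_0→10.25:
  [0→0.5]: (0.0+654.0)/2 × 0.5 = 163.5
  [0.5→0.75]: (654.0+786.9)/2 × 0.25 = 180.1125
  [0.75→2.75]: (786.9+594.1)/2 × 2 = 1381.0
  [2.75→3.25]: (594.1+494.1)/2 × 0.5 = 272.05
  [3.25→7.25]: (494.1+96.2)/2 × 4 = 1180.6
  [7.25→10.25]: (96.2+27.5)/2 × 3 = 185.55
  Sum = 3362.8125 µg/L·hr
k_e = ln2 / t½ = 0.693147 / 1.66 = 0.4176 hr^-1
Extrapolated tail: C_last / k_e = 27.5 / 0.4176 = 65.852
AUC_0→∞ = 3362.8125 + 65.852 = 3428.6645 µg/L·hr

AUC = 3429 µg/L·hr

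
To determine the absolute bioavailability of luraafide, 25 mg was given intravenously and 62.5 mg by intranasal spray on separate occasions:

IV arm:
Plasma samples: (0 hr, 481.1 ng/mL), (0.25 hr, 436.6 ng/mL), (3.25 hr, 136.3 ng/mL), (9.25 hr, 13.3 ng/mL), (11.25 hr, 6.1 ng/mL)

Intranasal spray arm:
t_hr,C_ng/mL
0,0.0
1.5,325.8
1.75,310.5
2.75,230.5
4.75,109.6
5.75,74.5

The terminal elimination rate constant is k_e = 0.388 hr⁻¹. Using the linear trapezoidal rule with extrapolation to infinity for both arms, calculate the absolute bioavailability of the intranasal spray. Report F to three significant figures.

F = 0.334

Trapezoidal AUC_0→11.25 (IV):
  [0→0.25]: (481.1+436.6)/2 × 0.25 = 114.7125
  [0.25→3.25]: (436.6+136.3)/2 × 3 = 859.35
  [3.25→9.25]: (136.3+13.3)/2 × 6 = 448.8
  [9.25→11.25]: (13.3+6.1)/2 × 2 = 19.4
  Sum = 1442.2625 ng/mL·hr
IV tail: 6.1/0.388 = 15.722; AUC_iv,0→∞ = 1442.2625 + 15.722 = 1457.9845 ng/mL·hr
Trapezoidal AUC_0→5.75 (intranasal spray):
  [0→1.5]: (0.0+325.8)/2 × 1.5 = 244.35
  [1.5→1.75]: (325.8+310.5)/2 × 0.25 = 79.5375
  [1.75→2.75]: (310.5+230.5)/2 × 1 = 270.5
  [2.75→4.75]: (230.5+109.6)/2 × 2 = 340.1
  [4.75→5.75]: (109.6+74.5)/2 × 1 = 92.05
  Sum = 1026.5375 ng/mL·hr
intranasal spray tail: 74.5/0.388 = 192.010; AUC_ev,0→∞ = 1026.5375 + 192.010 = 1218.5475 ng/mL·hr
F = (AUC_ev/D_ev)/(AUC_iv/D_iv) = (1218.5475/62.5)/(1457.9845/25) = 19.49676/58.31938 = 0.3343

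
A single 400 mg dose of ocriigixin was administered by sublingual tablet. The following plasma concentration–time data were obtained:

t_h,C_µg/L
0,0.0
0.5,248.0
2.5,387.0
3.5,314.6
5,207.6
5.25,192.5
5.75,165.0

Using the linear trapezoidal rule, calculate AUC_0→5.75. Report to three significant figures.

AUC = 1580 µg/L·h

Trapezoidal AUC_0→5.75:
  [0→0.5]: (0.0+248.0)/2 × 0.5 = 62.0
  [0.5→2.5]: (248.0+387.0)/2 × 2 = 635.0
  [2.5→3.5]: (387.0+314.6)/2 × 1 = 350.8
  [3.5→5]: (314.6+207.6)/2 × 1.5 = 391.65
  [5→5.25]: (207.6+192.5)/2 × 0.25 = 50.0125
  [5.25→5.75]: (192.5+165.0)/2 × 0.5 = 89.375
  Sum = 1578.8375 µg/L·h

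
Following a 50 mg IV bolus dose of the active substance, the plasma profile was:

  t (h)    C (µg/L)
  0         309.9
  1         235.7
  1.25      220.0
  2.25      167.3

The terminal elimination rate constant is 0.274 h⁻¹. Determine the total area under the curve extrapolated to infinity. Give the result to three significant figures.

AUC = 1130 µg/L·h

Trapezoidal AUC_0→2.25:
  [0→1]: (309.9+235.7)/2 × 1 = 272.8
  [1→1.25]: (235.7+220.0)/2 × 0.25 = 56.9625
  [1.25→2.25]: (220.0+167.3)/2 × 1 = 193.65
  Sum = 523.4125 µg/L·h
Extrapolated tail: C_last / k_e = 167.3 / 0.274 = 610.584
AUC_0→∞ = 523.4125 + 610.584 = 1133.9965 µg/L·h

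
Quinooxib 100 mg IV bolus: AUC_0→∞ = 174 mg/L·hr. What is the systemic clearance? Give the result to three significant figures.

CL = Dose_iv / AUC_0→∞
   = 100 / 174 = 0.574713 L/hr

CL = 0.575 L/hr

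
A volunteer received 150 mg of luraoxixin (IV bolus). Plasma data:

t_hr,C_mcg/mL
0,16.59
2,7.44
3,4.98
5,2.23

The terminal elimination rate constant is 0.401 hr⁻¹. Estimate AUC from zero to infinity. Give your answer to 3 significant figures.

Trapezoidal AUC_0→5:
  [0→2]: (16.59+7.44)/2 × 2 = 24.03
  [2→3]: (7.44+4.98)/2 × 1 = 6.21
  [3→5]: (4.98+2.23)/2 × 2 = 7.21
  Sum = 37.45 mcg/mL·hr
Extrapolated tail: C_last / k_e = 2.23 / 0.401 = 5.561
AUC_0→∞ = 37.45 + 5.561 = 43.011 mcg/mL·hr

AUC = 43.0 mcg/mL·hr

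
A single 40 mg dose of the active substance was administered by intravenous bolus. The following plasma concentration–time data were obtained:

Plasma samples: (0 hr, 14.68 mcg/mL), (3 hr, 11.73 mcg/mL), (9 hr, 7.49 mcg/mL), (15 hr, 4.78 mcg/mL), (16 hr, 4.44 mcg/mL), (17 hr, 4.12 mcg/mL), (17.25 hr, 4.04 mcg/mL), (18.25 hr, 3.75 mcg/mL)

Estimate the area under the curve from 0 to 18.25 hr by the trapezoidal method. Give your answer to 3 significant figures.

Trapezoidal AUC_0→18.25:
  [0→3]: (14.68+11.73)/2 × 3 = 39.615
  [3→9]: (11.73+7.49)/2 × 6 = 57.66
  [9→15]: (7.49+4.78)/2 × 6 = 36.81
  [15→16]: (4.78+4.44)/2 × 1 = 4.61
  [16→17]: (4.44+4.12)/2 × 1 = 4.28
  [17→17.25]: (4.12+4.04)/2 × 0.25 = 1.02
  [17.25→18.25]: (4.04+3.75)/2 × 1 = 3.895
  Sum = 147.89 mcg/mL·hr

AUC = 148 mcg/mL·hr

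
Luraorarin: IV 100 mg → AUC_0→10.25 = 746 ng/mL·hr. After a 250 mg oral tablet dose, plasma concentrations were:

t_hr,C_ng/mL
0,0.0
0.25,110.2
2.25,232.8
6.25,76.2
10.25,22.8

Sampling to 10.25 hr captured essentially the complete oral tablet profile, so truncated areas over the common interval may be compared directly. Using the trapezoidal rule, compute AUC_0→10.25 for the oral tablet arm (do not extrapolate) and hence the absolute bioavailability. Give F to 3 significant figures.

F = 0.629

Trapezoidal AUC_0→10.25 (oral tablet):
  [0→0.25]: (0.0+110.2)/2 × 0.25 = 13.775
  [0.25→2.25]: (110.2+232.8)/2 × 2 = 343.0
  [2.25→6.25]: (232.8+76.2)/2 × 4 = 618.0
  [6.25→10.25]: (76.2+22.8)/2 × 4 = 198.0
  Sum = 1172.775 ng/mL·hr
F = (AUC_ev/D_ev)/(AUC_iv/D_iv) = (1172.775/250)/(746/100) = 4.6911/7.46 = 0.6288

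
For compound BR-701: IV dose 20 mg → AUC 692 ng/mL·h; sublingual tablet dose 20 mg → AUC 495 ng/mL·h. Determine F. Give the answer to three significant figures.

F = 0.715

F = (AUC_ev / D_ev) / (AUC_iv / D_iv)
  = (495/20) / (692/20)
  = 24.75 / 34.6 = 0.7153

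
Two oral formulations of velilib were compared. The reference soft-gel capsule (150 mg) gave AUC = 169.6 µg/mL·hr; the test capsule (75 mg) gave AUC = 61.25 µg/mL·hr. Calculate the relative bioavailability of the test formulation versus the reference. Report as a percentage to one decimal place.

F_rel = 72.2%

F_rel = (AUC_test/D_test) / (AUC_ref/D_ref)
      = (61.25/75) / (169.6/150)
      = 0.816667 / 1.13067 = 0.7223 = 72.23%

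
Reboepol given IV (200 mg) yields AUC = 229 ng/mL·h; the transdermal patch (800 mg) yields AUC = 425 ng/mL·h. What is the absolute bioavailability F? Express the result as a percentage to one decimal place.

F = (AUC_ev / D_ev) / (AUC_iv / D_iv)
  = (425/800) / (229/200)
  = 0.53125 / 1.145 = 0.4640
  = 46.40%

F = 46.4%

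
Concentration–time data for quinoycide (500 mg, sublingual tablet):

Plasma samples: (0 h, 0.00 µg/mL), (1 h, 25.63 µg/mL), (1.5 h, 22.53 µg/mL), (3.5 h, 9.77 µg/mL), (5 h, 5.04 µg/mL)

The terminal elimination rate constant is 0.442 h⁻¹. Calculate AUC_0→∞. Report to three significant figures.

AUC = 79.7 µg/mL·h

Trapezoidal AUC_0→5:
  [0→1]: (0.00+25.63)/2 × 1 = 12.815
  [1→1.5]: (25.63+22.53)/2 × 0.5 = 12.04
  [1.5→3.5]: (22.53+9.77)/2 × 2 = 32.3
  [3.5→5]: (9.77+5.04)/2 × 1.5 = 11.1075
  Sum = 68.2625 µg/mL·h
Extrapolated tail: C_last / k_e = 5.04 / 0.442 = 11.403
AUC_0→∞ = 68.2625 + 11.403 = 79.6655 µg/mL·h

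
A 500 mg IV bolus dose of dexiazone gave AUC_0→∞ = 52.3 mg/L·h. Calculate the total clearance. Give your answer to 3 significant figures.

CL = 9.56 L/h

CL = Dose_iv / AUC_0→∞
   = 500 / 52.3 = 9.56023 L/h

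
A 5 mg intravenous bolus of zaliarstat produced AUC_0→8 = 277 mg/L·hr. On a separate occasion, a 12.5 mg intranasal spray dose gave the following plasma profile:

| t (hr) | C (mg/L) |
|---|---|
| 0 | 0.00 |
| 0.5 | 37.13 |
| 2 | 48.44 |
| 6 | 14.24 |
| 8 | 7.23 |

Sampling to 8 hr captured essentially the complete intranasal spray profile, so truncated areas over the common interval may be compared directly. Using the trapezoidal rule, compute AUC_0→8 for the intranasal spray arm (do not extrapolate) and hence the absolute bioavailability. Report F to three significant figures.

F = 0.318

Trapezoidal AUC_0→8 (intranasal spray):
  [0→0.5]: (0.00+37.13)/2 × 0.5 = 9.2825
  [0.5→2]: (37.13+48.44)/2 × 1.5 = 64.1775
  [2→6]: (48.44+14.24)/2 × 4 = 125.36
  [6→8]: (14.24+7.23)/2 × 2 = 21.47
  Sum = 220.29 mg/L·hr
F = (AUC_ev/D_ev)/(AUC_iv/D_iv) = (220.29/12.5)/(277/5) = 17.6232/55.4 = 0.3181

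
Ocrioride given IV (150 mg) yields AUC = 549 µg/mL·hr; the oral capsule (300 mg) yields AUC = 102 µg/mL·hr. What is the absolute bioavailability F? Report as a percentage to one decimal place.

F = 9.3%

F = (AUC_ev / D_ev) / (AUC_iv / D_iv)
  = (102/300) / (549/150)
  = 0.34 / 3.66 = 0.0929
  = 9.29%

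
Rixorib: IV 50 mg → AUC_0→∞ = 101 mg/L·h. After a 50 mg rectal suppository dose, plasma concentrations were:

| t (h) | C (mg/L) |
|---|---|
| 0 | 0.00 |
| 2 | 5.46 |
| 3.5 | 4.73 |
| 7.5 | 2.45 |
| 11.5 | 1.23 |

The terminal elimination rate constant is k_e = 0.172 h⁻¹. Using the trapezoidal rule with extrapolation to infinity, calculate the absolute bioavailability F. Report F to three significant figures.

Trapezoidal AUC_0→11.5 (rectal suppository):
  [0→2]: (0.00+5.46)/2 × 2 = 5.46
  [2→3.5]: (5.46+4.73)/2 × 1.5 = 7.6425
  [3.5→7.5]: (4.73+2.45)/2 × 4 = 14.36
  [7.5→11.5]: (2.45+1.23)/2 × 4 = 7.36
  Sum = 34.8225 mg/L·h
Tail: C_last/k_e = 1.23/0.172 = 7.151
AUC_0→∞ (rectal suppository) = 34.8225 + 7.151 = 41.9735 mg/L·h
F = (AUC_ev/D_ev)/(AUC_iv/D_iv) = (41.9735/50)/(101/50) = 0.83947/2.02 = 0.4156

F = 0.416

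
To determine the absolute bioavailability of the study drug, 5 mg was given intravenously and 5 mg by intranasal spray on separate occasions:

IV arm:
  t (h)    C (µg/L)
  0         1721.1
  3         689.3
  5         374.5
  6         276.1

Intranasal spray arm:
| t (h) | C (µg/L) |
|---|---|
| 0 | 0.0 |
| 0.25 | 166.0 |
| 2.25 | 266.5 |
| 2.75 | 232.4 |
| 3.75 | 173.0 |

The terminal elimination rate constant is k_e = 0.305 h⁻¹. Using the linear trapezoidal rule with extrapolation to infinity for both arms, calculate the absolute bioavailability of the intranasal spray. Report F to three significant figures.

Trapezoidal AUC_0→6 (IV):
  [0→3]: (1721.1+689.3)/2 × 3 = 3615.6
  [3→5]: (689.3+374.5)/2 × 2 = 1063.8
  [5→6]: (374.5+276.1)/2 × 1 = 325.3
  Sum = 5004.7 µg/L·h
IV tail: 276.1/0.305 = 905.246; AUC_iv,0→∞ = 5004.7 + 905.246 = 5909.946 µg/L·h
Trapezoidal AUC_0→3.75 (intranasal spray):
  [0→0.25]: (0.0+166.0)/2 × 0.25 = 20.75
  [0.25→2.25]: (166.0+266.5)/2 × 2 = 432.5
  [2.25→2.75]: (266.5+232.4)/2 × 0.5 = 124.725
  [2.75→3.75]: (232.4+173.0)/2 × 1 = 202.7
  Sum = 780.675 µg/L·h
intranasal spray tail: 173.0/0.305 = 567.213; AUC_ev,0→∞ = 780.675 + 567.213 = 1347.888 µg/L·h
F = (AUC_ev/D_ev)/(AUC_iv/D_iv) = (1347.888/5)/(5909.946/5) = 269.5776/1181.9892 = 0.2281

F = 0.228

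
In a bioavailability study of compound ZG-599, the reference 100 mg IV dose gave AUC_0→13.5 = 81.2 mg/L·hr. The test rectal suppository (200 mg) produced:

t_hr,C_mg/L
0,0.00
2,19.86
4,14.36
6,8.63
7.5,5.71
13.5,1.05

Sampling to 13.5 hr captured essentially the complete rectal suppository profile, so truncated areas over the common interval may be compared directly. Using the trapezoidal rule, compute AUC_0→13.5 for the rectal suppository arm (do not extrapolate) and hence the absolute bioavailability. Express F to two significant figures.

F = 0.67

Trapezoidal AUC_0→13.5 (rectal suppository):
  [0→2]: (0.00+19.86)/2 × 2 = 19.86
  [2→4]: (19.86+14.36)/2 × 2 = 34.22
  [4→6]: (14.36+8.63)/2 × 2 = 22.99
  [6→7.5]: (8.63+5.71)/2 × 1.5 = 10.755
  [7.5→13.5]: (5.71+1.05)/2 × 6 = 20.28
  Sum = 108.105 mg/L·hr
F = (AUC_ev/D_ev)/(AUC_iv/D_iv) = (108.105/200)/(81.2/100) = 0.540525/0.812 = 0.6657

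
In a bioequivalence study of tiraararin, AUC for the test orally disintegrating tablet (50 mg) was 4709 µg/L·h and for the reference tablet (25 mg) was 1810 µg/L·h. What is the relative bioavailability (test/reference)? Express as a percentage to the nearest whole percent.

F_rel = (AUC_test/D_test) / (AUC_ref/D_ref)
      = (4709/50) / (1810/25)
      = 94.18 / 72.4 = 1.3008 = 130.08%

F_rel = 130%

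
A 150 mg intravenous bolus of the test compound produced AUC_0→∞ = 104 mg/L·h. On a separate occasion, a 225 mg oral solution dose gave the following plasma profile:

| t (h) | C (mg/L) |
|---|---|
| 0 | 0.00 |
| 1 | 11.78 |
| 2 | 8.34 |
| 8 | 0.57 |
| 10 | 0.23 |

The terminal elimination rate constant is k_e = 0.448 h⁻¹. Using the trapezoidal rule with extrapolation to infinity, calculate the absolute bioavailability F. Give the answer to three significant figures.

F = 0.282

Trapezoidal AUC_0→10 (oral solution):
  [0→1]: (0.00+11.78)/2 × 1 = 5.89
  [1→2]: (11.78+8.34)/2 × 1 = 10.06
  [2→8]: (8.34+0.57)/2 × 6 = 26.73
  [8→10]: (0.57+0.23)/2 × 2 = 0.8
  Sum = 43.48 mg/L·h
Tail: C_last/k_e = 0.23/0.448 = 0.513
AUC_0→∞ (oral solution) = 43.48 + 0.513 = 43.993 mg/L·h
F = (AUC_ev/D_ev)/(AUC_iv/D_iv) = (43.993/225)/(104/150) = 0.195524/0.693333 = 0.2820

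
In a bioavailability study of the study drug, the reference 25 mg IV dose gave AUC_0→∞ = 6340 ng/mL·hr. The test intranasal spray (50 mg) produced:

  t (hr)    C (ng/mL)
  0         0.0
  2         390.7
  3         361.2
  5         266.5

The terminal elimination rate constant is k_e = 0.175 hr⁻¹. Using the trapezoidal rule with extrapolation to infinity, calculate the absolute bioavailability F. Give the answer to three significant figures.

Trapezoidal AUC_0→5 (intranasal spray):
  [0→2]: (0.0+390.7)/2 × 2 = 390.7
  [2→3]: (390.7+361.2)/2 × 1 = 375.95
  [3→5]: (361.2+266.5)/2 × 2 = 627.7
  Sum = 1394.35 ng/mL·hr
Tail: C_last/k_e = 266.5/0.175 = 1522.857
AUC_0→∞ (intranasal spray) = 1394.35 + 1522.857 = 2917.207 ng/mL·hr
F = (AUC_ev/D_ev)/(AUC_iv/D_iv) = (2917.207/50)/(6340/25) = 58.34414/253.6 = 0.2301

F = 0.230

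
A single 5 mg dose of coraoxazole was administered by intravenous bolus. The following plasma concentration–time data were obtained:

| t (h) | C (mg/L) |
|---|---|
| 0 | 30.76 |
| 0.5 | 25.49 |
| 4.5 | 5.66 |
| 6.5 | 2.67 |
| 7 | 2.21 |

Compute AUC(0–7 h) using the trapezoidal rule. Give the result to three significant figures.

Trapezoidal AUC_0→7:
  [0→0.5]: (30.76+25.49)/2 × 0.5 = 14.0625
  [0.5→4.5]: (25.49+5.66)/2 × 4 = 62.3
  [4.5→6.5]: (5.66+2.67)/2 × 2 = 8.33
  [6.5→7]: (2.67+2.21)/2 × 0.5 = 1.22
  Sum = 85.9125 mg/L·h

AUC = 85.9 mg/L·h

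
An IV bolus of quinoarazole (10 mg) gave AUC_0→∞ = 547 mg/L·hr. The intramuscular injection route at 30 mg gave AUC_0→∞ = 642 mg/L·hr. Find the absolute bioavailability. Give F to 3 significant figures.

F = 0.391

F = (AUC_ev / D_ev) / (AUC_iv / D_iv)
  = (642/30) / (547/10)
  = 21.4 / 54.7 = 0.3912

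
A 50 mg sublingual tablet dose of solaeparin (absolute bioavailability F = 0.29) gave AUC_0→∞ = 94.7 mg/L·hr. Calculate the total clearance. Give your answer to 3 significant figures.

CL = F × Dose / AUC_0→∞
   = 0.29 × 50 / 94.7 = 0.153115 L/hr

CL = 0.153 L/hr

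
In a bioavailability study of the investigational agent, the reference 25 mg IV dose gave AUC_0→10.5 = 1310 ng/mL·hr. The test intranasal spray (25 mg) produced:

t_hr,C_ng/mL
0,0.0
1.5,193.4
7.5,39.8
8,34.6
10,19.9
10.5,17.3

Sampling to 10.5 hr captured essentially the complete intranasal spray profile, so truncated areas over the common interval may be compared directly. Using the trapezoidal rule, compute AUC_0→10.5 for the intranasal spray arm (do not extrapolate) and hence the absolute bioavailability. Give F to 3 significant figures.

F = 0.708

Trapezoidal AUC_0→10.5 (intranasal spray):
  [0→1.5]: (0.0+193.4)/2 × 1.5 = 145.05
  [1.5→7.5]: (193.4+39.8)/2 × 6 = 699.6
  [7.5→8]: (39.8+34.6)/2 × 0.5 = 18.6
  [8→10]: (34.6+19.9)/2 × 2 = 54.5
  [10→10.5]: (19.9+17.3)/2 × 0.5 = 9.3
  Sum = 927.05 ng/mL·hr
F = (AUC_ev/D_ev)/(AUC_iv/D_iv) = (927.05/25)/(1310/25) = 37.082/52.4 = 0.7077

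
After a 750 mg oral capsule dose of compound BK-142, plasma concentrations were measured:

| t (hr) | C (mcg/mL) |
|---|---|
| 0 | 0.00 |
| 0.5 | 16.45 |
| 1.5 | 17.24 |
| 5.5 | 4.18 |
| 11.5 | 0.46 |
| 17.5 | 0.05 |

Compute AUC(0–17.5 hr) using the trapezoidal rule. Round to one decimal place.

AUC = 79.2 mcg/mL·hr

Trapezoidal AUC_0→17.5:
  [0→0.5]: (0.00+16.45)/2 × 0.5 = 4.1125
  [0.5→1.5]: (16.45+17.24)/2 × 1 = 16.845
  [1.5→5.5]: (17.24+4.18)/2 × 4 = 42.84
  [5.5→11.5]: (4.18+0.46)/2 × 6 = 13.92
  [11.5→17.5]: (0.46+0.05)/2 × 6 = 1.53
  Sum = 79.2475 mcg/mL·hr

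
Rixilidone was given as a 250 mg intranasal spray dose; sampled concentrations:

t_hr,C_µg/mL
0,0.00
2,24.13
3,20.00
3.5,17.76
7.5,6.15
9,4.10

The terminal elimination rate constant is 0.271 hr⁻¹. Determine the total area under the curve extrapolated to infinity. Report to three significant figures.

Trapezoidal AUC_0→9:
  [0→2]: (0.00+24.13)/2 × 2 = 24.13
  [2→3]: (24.13+20.00)/2 × 1 = 22.065
  [3→3.5]: (20.00+17.76)/2 × 0.5 = 9.44
  [3.5→7.5]: (17.76+6.15)/2 × 4 = 47.82
  [7.5→9]: (6.15+4.10)/2 × 1.5 = 7.6875
  Sum = 111.1425 µg/mL·hr
Extrapolated tail: C_last / k_e = 4.10 / 0.271 = 15.129
AUC_0→∞ = 111.1425 + 15.129 = 126.2715 µg/mL·hr

AUC = 126 µg/mL·hr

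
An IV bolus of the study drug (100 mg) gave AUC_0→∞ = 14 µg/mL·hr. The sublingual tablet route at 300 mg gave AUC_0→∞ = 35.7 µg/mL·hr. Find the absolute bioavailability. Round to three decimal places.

F = 0.850

F = (AUC_ev / D_ev) / (AUC_iv / D_iv)
  = (35.7/300) / (14/100)
  = 0.119 / 0.14 = 0.8500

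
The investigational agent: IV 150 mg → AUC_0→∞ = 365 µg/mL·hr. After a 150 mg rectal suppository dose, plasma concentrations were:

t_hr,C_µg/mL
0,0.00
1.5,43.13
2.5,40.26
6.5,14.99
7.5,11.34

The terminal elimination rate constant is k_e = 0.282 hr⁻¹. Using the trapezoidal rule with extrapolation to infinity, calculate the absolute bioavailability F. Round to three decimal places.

F = 0.652

Trapezoidal AUC_0→7.5 (rectal suppository):
  [0→1.5]: (0.00+43.13)/2 × 1.5 = 32.3475
  [1.5→2.5]: (43.13+40.26)/2 × 1 = 41.695
  [2.5→6.5]: (40.26+14.99)/2 × 4 = 110.5
  [6.5→7.5]: (14.99+11.34)/2 × 1 = 13.165
  Sum = 197.7075 µg/mL·hr
Tail: C_last/k_e = 11.34/0.282 = 40.213
AUC_0→∞ (rectal suppository) = 197.7075 + 40.213 = 237.9205 µg/mL·hr
F = (AUC_ev/D_ev)/(AUC_iv/D_iv) = (237.9205/150)/(365/150) = 1.58614/2.43333 = 0.6518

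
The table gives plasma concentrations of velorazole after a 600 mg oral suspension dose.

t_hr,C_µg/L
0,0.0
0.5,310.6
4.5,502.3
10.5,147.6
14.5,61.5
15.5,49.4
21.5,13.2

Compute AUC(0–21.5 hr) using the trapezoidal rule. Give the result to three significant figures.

AUC = 4310 µg/L·hr

Trapezoidal AUC_0→21.5:
  [0→0.5]: (0.0+310.6)/2 × 0.5 = 77.65
  [0.5→4.5]: (310.6+502.3)/2 × 4 = 1625.8
  [4.5→10.5]: (502.3+147.6)/2 × 6 = 1949.7
  [10.5→14.5]: (147.6+61.5)/2 × 4 = 418.2
  [14.5→15.5]: (61.5+49.4)/2 × 1 = 55.45
  [15.5→21.5]: (49.4+13.2)/2 × 6 = 187.8
  Sum = 4314.6 µg/L·hr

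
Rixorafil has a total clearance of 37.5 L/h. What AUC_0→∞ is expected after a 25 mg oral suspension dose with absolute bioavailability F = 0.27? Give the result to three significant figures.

AUC_0→∞ = F × Dose / CL
        = 0.27 × 25 / 37.5 = 0.18 mg/L·h

AUC = 0.180 mg/L·h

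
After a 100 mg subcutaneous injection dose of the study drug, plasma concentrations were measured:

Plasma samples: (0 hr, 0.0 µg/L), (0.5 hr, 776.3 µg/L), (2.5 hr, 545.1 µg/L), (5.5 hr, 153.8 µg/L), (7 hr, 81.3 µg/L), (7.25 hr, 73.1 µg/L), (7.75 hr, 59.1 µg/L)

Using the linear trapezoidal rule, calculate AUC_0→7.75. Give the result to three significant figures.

Trapezoidal AUC_0→7.75:
  [0→0.5]: (0.0+776.3)/2 × 0.5 = 194.075
  [0.5→2.5]: (776.3+545.1)/2 × 2 = 1321.4
  [2.5→5.5]: (545.1+153.8)/2 × 3 = 1048.35
  [5.5→7]: (153.8+81.3)/2 × 1.5 = 176.325
  [7→7.25]: (81.3+73.1)/2 × 0.25 = 19.3
  [7.25→7.75]: (73.1+59.1)/2 × 0.5 = 33.05
  Sum = 2792.5 µg/L·hr

AUC = 2790 µg/L·hr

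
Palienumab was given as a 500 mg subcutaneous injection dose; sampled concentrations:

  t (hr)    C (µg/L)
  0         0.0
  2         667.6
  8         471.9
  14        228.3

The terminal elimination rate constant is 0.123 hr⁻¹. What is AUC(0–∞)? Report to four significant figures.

AUC = 8043 µg/L·hr

Trapezoidal AUC_0→14:
  [0→2]: (0.0+667.6)/2 × 2 = 667.6
  [2→8]: (667.6+471.9)/2 × 6 = 3418.5
  [8→14]: (471.9+228.3)/2 × 6 = 2100.6
  Sum = 6186.7 µg/L·hr
Extrapolated tail: C_last / k_e = 228.3 / 0.123 = 1856.098
AUC_0→∞ = 6186.7 + 1856.098 = 8042.798 µg/L·hr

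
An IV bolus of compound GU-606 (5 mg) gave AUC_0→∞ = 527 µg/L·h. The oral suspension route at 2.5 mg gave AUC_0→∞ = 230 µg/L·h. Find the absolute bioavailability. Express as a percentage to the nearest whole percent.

F = 87%

F = (AUC_ev / D_ev) / (AUC_iv / D_iv)
  = (230/2.5) / (527/5)
  = 92 / 105.4 = 0.8729
  = 87.29%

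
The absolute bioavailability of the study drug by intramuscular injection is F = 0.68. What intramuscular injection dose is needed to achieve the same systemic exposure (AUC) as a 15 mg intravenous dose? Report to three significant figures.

D_intramuscular = 22.1 mg

For equal systemic exposure: F × D_ev = D_iv
D_ev = D_iv / F = 15 / 0.68 = 22.0588 mg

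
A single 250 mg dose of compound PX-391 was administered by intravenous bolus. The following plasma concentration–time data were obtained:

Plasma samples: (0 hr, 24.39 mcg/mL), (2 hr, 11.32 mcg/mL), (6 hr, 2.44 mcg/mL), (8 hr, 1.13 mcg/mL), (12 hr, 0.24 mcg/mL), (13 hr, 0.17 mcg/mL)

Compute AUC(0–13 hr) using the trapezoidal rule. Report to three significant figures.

AUC = 69.7 mcg/mL·hr

Trapezoidal AUC_0→13:
  [0→2]: (24.39+11.32)/2 × 2 = 35.71
  [2→6]: (11.32+2.44)/2 × 4 = 27.52
  [6→8]: (2.44+1.13)/2 × 2 = 3.57
  [8→12]: (1.13+0.24)/2 × 4 = 2.74
  [12→13]: (0.24+0.17)/2 × 1 = 0.205
  Sum = 69.745 mcg/mL·hr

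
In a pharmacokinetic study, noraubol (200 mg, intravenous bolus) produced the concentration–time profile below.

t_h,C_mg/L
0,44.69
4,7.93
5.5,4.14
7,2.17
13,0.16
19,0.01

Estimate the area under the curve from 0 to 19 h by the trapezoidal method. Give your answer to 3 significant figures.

AUC = 127 mg/L·h

Trapezoidal AUC_0→19:
  [0→4]: (44.69+7.93)/2 × 4 = 105.24
  [4→5.5]: (7.93+4.14)/2 × 1.5 = 9.0525
  [5.5→7]: (4.14+2.17)/2 × 1.5 = 4.7325
  [7→13]: (2.17+0.16)/2 × 6 = 6.99
  [13→19]: (0.16+0.01)/2 × 6 = 0.51
  Sum = 126.525 mg/L·h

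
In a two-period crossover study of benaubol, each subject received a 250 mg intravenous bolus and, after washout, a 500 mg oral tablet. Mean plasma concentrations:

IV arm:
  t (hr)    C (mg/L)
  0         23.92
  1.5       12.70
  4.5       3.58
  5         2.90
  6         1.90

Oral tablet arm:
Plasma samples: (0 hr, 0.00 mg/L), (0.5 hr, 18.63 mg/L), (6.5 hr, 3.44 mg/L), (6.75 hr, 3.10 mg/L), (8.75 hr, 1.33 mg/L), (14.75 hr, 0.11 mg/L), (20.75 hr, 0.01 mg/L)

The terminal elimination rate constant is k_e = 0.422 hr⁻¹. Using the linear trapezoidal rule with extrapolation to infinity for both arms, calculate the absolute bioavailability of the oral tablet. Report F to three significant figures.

Trapezoidal AUC_0→6 (IV):
  [0→1.5]: (23.92+12.70)/2 × 1.5 = 27.465
  [1.5→4.5]: (12.70+3.58)/2 × 3 = 24.42
  [4.5→5]: (3.58+2.90)/2 × 0.5 = 1.62
  [5→6]: (2.90+1.90)/2 × 1 = 2.4
  Sum = 55.905 mg/L·hr
IV tail: 1.90/0.422 = 4.502; AUC_iv,0→∞ = 55.905 + 4.502 = 60.407 mg/L·hr
Trapezoidal AUC_0→20.75 (oral tablet):
  [0→0.5]: (0.00+18.63)/2 × 0.5 = 4.6575
  [0.5→6.5]: (18.63+3.44)/2 × 6 = 66.21
  [6.5→6.75]: (3.44+3.10)/2 × 0.25 = 0.8175
  [6.75→8.75]: (3.10+1.33)/2 × 2 = 4.43
  [8.75→14.75]: (1.33+0.11)/2 × 6 = 4.32
  [14.75→20.75]: (0.11+0.01)/2 × 6 = 0.36
  Sum = 80.795 mg/L·hr
oral tablet tail: 0.01/0.422 = 0.024; AUC_ev,0→∞ = 80.795 + 0.024 = 80.819 mg/L·hr
F = (AUC_ev/D_ev)/(AUC_iv/D_iv) = (80.819/500)/(60.407/250) = 0.161638/0.241628 = 0.6690

F = 0.669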